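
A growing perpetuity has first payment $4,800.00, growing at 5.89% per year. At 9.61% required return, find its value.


Formula: PV = C / (r - g)
Spread: r - g = 0.0961 - 0.0589 = 0.0372
Substituting: PV = $4,800.00 / 0.0372
PV = $129,032.26

$129,032.26


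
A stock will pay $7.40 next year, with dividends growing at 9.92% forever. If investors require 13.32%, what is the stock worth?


Formula: P = D1 / (r - g)
Spread: r - g = 0.1332 - 0.0992 = 0.034
Substituting: P = $7.40 / 0.034
P = $217.65

$217.65


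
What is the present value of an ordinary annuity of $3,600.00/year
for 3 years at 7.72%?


Formula: PV = PMT * (1 - (1+r)^(-n)) / r
Discount factor: (1 + 0.0772)^(-3) = 0.800039
Bracket: 1 - 0.800039 = 0.199961
PV = $3,600.00 * 0.199961 / 0.0772 = $9,324.62

$9,324.62


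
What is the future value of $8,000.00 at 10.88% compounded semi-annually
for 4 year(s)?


Formula: FV = P * (1 + r/m)^(m*t)
Period rate: r/m = 0.1088 / 2 = 0.0544
Total periods: m*t = 2 * 4 = 8
Growth factor: (1 + 0.0544)^8 = 1.527718
FV = $8,000.00 * 1.527718 = $12,221.74

$12,221.74


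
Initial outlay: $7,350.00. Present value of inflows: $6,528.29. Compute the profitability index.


Formula: PI = PV(cash flows) / initial investment
Substituting: PI = $6,528.29 / $7,350.00
PI = 0.8882

0.8882


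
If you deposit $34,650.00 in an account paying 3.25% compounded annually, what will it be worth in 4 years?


Formula: FV = P * (1 + r)^n
Substituting: FV = $34,650.00 * (1 + 0.0325)^4
Growth factor: (1.0325)^4 = 1.136476
FV = $34,650.00 * 1.136476 = $39,378.89

$39,378.89


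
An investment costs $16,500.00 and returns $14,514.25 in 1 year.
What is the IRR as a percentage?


Formula: IRR = C1/C0 - 1
Substituting: IRR = $14,514.25 / $16,500.00 - 1
Ratio: 0.879652 - 1 = -0.120348
IRR = -12.0348%

-12.0348%


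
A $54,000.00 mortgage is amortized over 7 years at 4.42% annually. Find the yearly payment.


Formula: PMT = PV * r / (1 - (1+r)^(-n))
Denominator: 1 - (1 + 0.0442)^(-7) = 0.261222
Numerator: $54,000.00 * 0.0442 = 2386.8
PMT = 2386.8 / 0.261222 = $9,137.07

$9,137.07


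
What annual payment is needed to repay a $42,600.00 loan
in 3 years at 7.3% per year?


Formula: PMT = PV * r / (1 - (1+r)^(-n))
Denominator: 1 - (1 + 0.073)^(-3) = 0.19053
Numerator: $42,600.00 * 0.073 = 3109.8
PMT = 3109.8 / 0.19053 = $16,321.85

$16,321.85


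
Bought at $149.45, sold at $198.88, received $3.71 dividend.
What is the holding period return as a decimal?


Formula: HPR = (P1 - P0 + D) / P0
Gain: $198.88 - $149.45 + $3.71 = $53.14
HPR = $53.14 / $149.45 = 0.3556

0.3556


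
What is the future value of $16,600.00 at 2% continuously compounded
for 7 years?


Formula: FV = P * e^(r*t)
Exponent: r*t = 0.02 * 7 = 0.14
e^(0.14) = 1.150274
FV = $16,600.00 * 1.150274 = $19,094.55

$19,094.55


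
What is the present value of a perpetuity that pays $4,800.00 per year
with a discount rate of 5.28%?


Formula: PV = C / r
Substituting: PV = $4,800.00 / 0.0528
PV = $90,909.09

$90,909.09


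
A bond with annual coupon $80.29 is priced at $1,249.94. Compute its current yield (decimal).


Formula: Current yield = annual coupon / price
Substituting: CY = $80.29 / $1,249.94
CY = 0.064235

0.064235


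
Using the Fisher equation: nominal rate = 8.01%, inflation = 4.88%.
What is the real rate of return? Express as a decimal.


Formula: (1 + r_real) = (1 + r_nom) / (1 + inflation)
Substituting: (1 + r_real) = 1.0801 / 1.0488
(1 + r_real) = 1.029844
r_real = 1.029844 - 1 = 0.029844

0.029844


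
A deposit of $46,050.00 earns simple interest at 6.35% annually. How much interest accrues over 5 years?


Formula: I = P * r * t
Substituting: I = $46,050.00 * 0.0635 * 5
Step: I = $46,050.00 * 0.3175
I = $14,620.88

$14,620.88


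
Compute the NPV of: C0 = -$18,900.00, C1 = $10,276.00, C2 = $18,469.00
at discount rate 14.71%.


Formula: NPV = C0 + C1/(1+r) + C2/(1+r)^2
Discount C1: $10,276.00 / (1 + 0.1471) = $8,958.24
Discount C2: $18,469.00 / (1 + 0.1471)^2 = $14,035.92
NPV = -$18,900.00 + $8,958.24 + $14,035.92 = $4,094.16

$4,094.16


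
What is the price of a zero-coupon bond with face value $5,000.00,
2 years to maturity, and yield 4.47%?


Formula: Price = FV / (1 + r)^n
Substituting: Price = $5,000.00 / (1 + 0.0447)^2
Discount factor: (1.0447)^2 = 1.091398
Price = $5,000.00 / 1.091398 = $4,581.28

$4,581.28


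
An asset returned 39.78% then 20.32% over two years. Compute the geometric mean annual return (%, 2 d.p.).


Formula: Geometric mean = ((1+r1)*(1+r2))^(1/2) - 1
Product: (1 + 0.3978) * (1 + 0.2032) = 1.3978 * 1.2032 = 1.681833
Square root: 1.681833^0.5 = 1.296855
Geometric mean = 1.296855 - 1 = 0.296855
As percentage: 29.69%

29.69%


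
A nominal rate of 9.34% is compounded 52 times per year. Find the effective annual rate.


Formula: EAR = (1 + r/m)^m - 1
Period rate: r/m = 0.0934 / 52 = 0.001796
Compounding: (1 + 0.001796)^52 = 1.097809
EAR = 1.097809 - 1 = 0.097809

0.097809


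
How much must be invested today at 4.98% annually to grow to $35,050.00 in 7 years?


Formula: PV = FV / (1 + r)^n
Substituting: PV = $35,050.00 / (1 + 0.0498)^7
Discount factor: (1.0498)^7 = 1.405225
PV = $35,050.00 / 1.405225 = $24,942.62

$24,942.62


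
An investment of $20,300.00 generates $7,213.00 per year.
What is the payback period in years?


Formula: Payback = investment / annual cash flow
Substituting: Payback = $20,300.00 / $7,213.00
Payback = 2.8144 years

2.8144 years


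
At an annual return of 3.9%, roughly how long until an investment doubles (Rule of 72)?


Formula: Years ≈ 72 / r
Substituting: Years ≈ 72 / 3.9
Years ≈ 18.5

18.5 years


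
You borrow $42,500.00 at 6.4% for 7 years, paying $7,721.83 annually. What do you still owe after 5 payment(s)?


Formula: Balance = PV*(1+r)^k - PMT*((1+r)^k - 1)/r
Growth: (1 + 0.064)^5 = 1.363666
Accumulated factor: ((1+r)^k - 1)/r = 5.682287
Balance = $42,500.00 * 1.363666 - $7,721.83 * 5.682287
Balance = $14,078.16

$14,078.16


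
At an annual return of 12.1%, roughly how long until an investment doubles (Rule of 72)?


Formula: Years ≈ 72 / r
Substituting: Years ≈ 72 / 12.1
Years ≈ 6.0

6.0 years


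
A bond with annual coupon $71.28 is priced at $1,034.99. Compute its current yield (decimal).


Formula: Current yield = annual coupon / price
Substituting: CY = $71.28 / $1,034.99
CY = 0.06887

0.06887


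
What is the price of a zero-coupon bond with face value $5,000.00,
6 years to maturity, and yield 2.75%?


Formula: Price = FV / (1 + r)^n
Substituting: Price = $5,000.00 / (1 + 0.0275)^6
Discount factor: (1.0275)^6 = 1.176768
Price = $5,000.00 / 1.176768 = $4,248.92

$4,248.92


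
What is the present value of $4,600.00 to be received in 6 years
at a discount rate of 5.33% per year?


Formula: PV = FV / (1 + r)^n
Substituting: PV = $4,600.00 / (1 + 0.0533)^6
Discount factor: (1.0533)^6 = 1.365565
PV = $4,600.00 / 1.365565 = $3,368.57

$3,368.57


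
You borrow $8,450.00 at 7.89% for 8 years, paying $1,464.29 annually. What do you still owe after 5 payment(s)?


Formula: Balance = PV*(1+r)^k - PMT*((1+r)^k - 1)/r
Growth: (1 + 0.0789)^5 = 1.461861
Accumulated factor: ((1+r)^k - 1)/r = 5.853747
Balance = $8,450.00 * 1.461861 - $1,464.29 * 5.853747
Balance = $3,781.14

$3,781.14


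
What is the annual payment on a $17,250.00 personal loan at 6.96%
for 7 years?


Formula: PMT = PV * r / (1 - (1+r)^(-n))
Denominator: 1 - (1 + 0.0696)^(-7) = 0.375618
Numerator: $17,250.00 * 0.0696 = 1200.6
PMT = 1200.6 / 0.375618 = $3,196.33

$3,196.33


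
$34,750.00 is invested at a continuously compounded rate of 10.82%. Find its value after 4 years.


Formula: FV = P * e^(r*t)
Exponent: r*t = 0.1082 * 4 = 0.4328
e^(0.4328) = 1.541568
FV = $34,750.00 * 1.541568 = $53,569.48

$53,569.48


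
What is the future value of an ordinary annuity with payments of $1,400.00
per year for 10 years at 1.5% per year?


Formula: FV = PMT * ((1+r)^n - 1) / r
Growth factor: (1 + 0.015)^10 = 1.160541
Numerator: 1.160541 - 1 = 0.160541
FV = $1,400.00 * 0.160541 / 0.015 = $14,983.81

$14,983.81


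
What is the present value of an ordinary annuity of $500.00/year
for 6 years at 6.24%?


Formula: PV = PMT * (1 - (1+r)^(-n)) / r
Discount factor: (1 + 0.0624)^(-6) = 0.695459
Bracket: 1 - 0.695459 = 0.304541
PV = $500.00 * 0.304541 / 0.0624 = $2,440.23

$2,440.23


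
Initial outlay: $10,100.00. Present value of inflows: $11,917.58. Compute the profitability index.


Formula: PI = PV(cash flows) / initial investment
Substituting: PI = $11,917.58 / $10,100.00
PI = 1.18

1.18


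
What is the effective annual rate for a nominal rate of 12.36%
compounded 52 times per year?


Formula: EAR = (1 + r/m)^m - 1
Period rate: r/m = 0.1236 / 52 = 0.002377
Compounding: (1 + 0.002377)^52 = 1.131397
EAR = 1.131397 - 1 = 0.131397

0.131397


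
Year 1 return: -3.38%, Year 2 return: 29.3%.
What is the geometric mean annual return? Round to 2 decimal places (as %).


Formula: Geometric mean = ((1+r1)*(1+r2))^(1/2) - 1
Product: (1 + -0.0338) * (1 + 0.293) = 0.9662 * 1.293 = 1.249297
Square root: 1.249297^0.5 = 1.117719
Geometric mean = 1.117719 - 1 = 0.117719
As percentage: 11.77%

11.77%


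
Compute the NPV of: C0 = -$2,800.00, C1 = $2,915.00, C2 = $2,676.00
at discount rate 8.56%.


Formula: NPV = C0 + C1/(1+r) + C2/(1+r)^2
Discount C1: $2,915.00 / (1 + 0.0856) = $2,685.15
Discount C2: $2,676.00 / (1 + 0.0856)^2 = $2,270.63
NPV = -$2,800.00 + $2,685.15 + $2,270.63 = $2,155.78

$2,155.78


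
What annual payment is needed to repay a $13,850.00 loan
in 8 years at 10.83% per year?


Formula: PMT = PV * r / (1 - (1+r)^(-n))
Denominator: 1 - (1 + 0.1083)^(-8) = 0.56072
Numerator: $13,850.00 * 0.1083 = 1499.955
PMT = 1499.955 / 0.56072 = $2,675.05

$2,675.05


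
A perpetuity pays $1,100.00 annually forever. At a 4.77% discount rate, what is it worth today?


Formula: PV = C / r
Substituting: PV = $1,100.00 / 0.0477
PV = $23,060.80

$23,060.80


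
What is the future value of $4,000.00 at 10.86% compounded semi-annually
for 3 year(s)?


Formula: FV = P * (1 + r/m)^(m*t)
Period rate: r/m = 0.1086 / 2 = 0.0543
Total periods: m*t = 2 * 3 = 6
Growth factor: (1 + 0.0543)^6 = 1.373363
FV = $4,000.00 * 1.373363 = $5,493.45

$5,493.45


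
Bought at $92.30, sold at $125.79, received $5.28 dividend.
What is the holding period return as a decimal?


Formula: HPR = (P1 - P0 + D) / P0
Gain: $125.79 - $92.30 + $5.28 = $38.77
HPR = $38.77 / $92.30 = 0.42

0.42


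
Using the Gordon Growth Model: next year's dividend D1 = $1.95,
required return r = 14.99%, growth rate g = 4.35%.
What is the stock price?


Formula: P = D1 / (r - g)
Spread: r - g = 0.1499 - 0.0435 = 0.1064
Substituting: P = $1.95 / 0.1064
P = $18.33

$18.33


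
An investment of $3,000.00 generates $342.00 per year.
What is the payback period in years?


Formula: Payback = investment / annual cash flow
Substituting: Payback = $3,000.00 / $342.00
Payback = 8.7719 years

8.7719 years


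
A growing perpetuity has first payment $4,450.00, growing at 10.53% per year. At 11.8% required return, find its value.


Formula: PV = C / (r - g)
Spread: r - g = 0.118 - 0.1053 = 0.0127
Substituting: PV = $4,450.00 / 0.0127
PV = $350,393.70

$350,393.70


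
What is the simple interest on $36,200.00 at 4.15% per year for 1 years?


Formula: I = P * r * t
Substituting: I = $36,200.00 * 0.0415 * 1
Step: I = $36,200.00 * 0.0415
I = $1,502.30

$1,502.30


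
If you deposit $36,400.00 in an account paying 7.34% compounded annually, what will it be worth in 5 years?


Formula: FV = P * (1 + r)^n
Substituting: FV = $36,400.00 * (1 + 0.0734)^5
Growth factor: (1.0734)^5 = 1.424977
FV = $36,400.00 * 1.424977 = $51,869.17

$51,869.17


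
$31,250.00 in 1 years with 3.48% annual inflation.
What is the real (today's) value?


Formula: Real value = nominal / (1 + inflation)^years
Price level: (1 + 0.0348)^1 = 1.0348
Real value = $31,250.00 / 1.0348 = $30,199.07

$30,199.07


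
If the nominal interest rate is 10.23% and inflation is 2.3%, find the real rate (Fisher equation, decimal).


Formula: (1 + r_real) = (1 + r_nom) / (1 + inflation)
Substituting: (1 + r_real) = 1.1023 / 1.023
(1 + r_real) = 1.077517
r_real = 1.077517 - 1 = 0.077517

0.077517


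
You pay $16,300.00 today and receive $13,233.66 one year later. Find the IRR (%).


Formula: IRR = C1/C0 - 1
Substituting: IRR = $13,233.66 / $16,300.00 - 1
Ratio: 0.811881 - 1 = -0.188119
IRR = -18.8119%

-18.8119%


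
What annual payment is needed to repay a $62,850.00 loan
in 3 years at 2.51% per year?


Formula: PMT = PV * r / (1 - (1+r)^(-n))
Denominator: 1 - (1 + 0.0251)^(-3) = 0.071672
Numerator: $62,850.00 * 0.0251 = 1577.535
PMT = 1577.535 / 0.071672 = $22,010.38

$22,010.38


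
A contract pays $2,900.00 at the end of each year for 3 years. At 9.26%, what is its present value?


Formula: PV = PMT * (1 - (1+r)^(-n)) / r
Discount factor: (1 + 0.0926)^(-3) = 0.766684
Bracket: 1 - 0.766684 = 0.233316
PV = $2,900.00 * 0.233316 / 0.0926 = $7,306.87

$7,306.87


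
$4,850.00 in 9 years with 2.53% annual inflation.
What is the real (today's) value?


Formula: Real value = nominal / (1 + inflation)^years
Price level: (1 + 0.0253)^9 = 1.252157
Real value = $4,850.00 / 1.252157 = $3,873.32

$3,873.32


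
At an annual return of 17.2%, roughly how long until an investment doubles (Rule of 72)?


Formula: Years ≈ 72 / r
Substituting: Years ≈ 72 / 17.2
Years ≈ 4.2

4.2 years


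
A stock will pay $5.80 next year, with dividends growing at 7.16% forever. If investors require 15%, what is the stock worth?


Formula: P = D1 / (r - g)
Spread: r - g = 0.15 - 0.0716 = 0.0784
Substituting: P = $5.80 / 0.0784
P = $73.98

$73.98


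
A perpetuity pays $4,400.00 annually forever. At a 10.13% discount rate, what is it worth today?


Formula: PV = C / r
Substituting: PV = $4,400.00 / 0.1013
PV = $43,435.34

$43,435.34


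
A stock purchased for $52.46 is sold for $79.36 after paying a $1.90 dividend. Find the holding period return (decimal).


Formula: HPR = (P1 - P0 + D) / P0
Gain: $79.36 - $52.46 + $1.90 = $28.80
HPR = $28.80 / $52.46 = 0.549

0.549


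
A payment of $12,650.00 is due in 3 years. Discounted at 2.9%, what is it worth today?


Formula: PV = FV / (1 + r)^n
Substituting: PV = $12,650.00 / (1 + 0.029)^3
Discount factor: (1.029)^3 = 1.089547
PV = $12,650.00 / 1.089547 = $11,610.33

$11,610.33


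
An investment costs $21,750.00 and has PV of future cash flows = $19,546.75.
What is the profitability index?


Formula: PI = PV(cash flows) / initial investment
Substituting: PI = $19,546.75 / $21,750.00
PI = 0.8987

0.8987


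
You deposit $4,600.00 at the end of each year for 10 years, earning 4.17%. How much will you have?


Formula: FV = PMT * ((1+r)^n - 1) / r
Growth factor: (1 + 0.0417)^10 = 1.504619
Numerator: 1.504619 - 1 = 0.504619
FV = $4,600.00 * 0.504619 / 0.0417 = $55,665.44

$55,665.44


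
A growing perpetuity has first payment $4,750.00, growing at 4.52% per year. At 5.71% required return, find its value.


Formula: PV = C / (r - g)
Spread: r - g = 0.0571 - 0.0452 = 0.0119
Substituting: PV = $4,750.00 / 0.0119
PV = $399,159.66

$399,159.66


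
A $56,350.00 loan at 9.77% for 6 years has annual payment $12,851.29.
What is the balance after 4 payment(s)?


Formula: Balance = PV*(1+r)^k - PMT*((1+r)^k - 1)/r
Growth: (1 + 0.0977)^4 = 1.451893
Accumulated factor: ((1+r)^k - 1)/r = 4.625314
Balance = $56,350.00 * 1.451893 - $12,851.29 * 4.625314
Balance = $22,372.93

$22,372.93


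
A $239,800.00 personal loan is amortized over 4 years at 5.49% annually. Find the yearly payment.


Formula: PMT = PV * r / (1 - (1+r)^(-n))
Denominator: 1 - (1 + 0.0549)^(-4) = 0.192477
Numerator: $239,800.00 * 0.0549 = 13165.02
PMT = 13165.02 / 0.192477 = $68,397.84

$68,397.84


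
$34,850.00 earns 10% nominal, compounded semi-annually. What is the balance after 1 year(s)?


Formula: FV = P * (1 + r/m)^(m*t)
Period rate: r/m = 0.1 / 2 = 0.05
Total periods: m*t = 2 * 1 = 2
Growth factor: (1 + 0.05)^2 = 1.1025
FV = $34,850.00 * 1.1025 = $38,422.13

$38,422.13


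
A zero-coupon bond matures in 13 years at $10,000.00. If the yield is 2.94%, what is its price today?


Formula: Price = FV / (1 + r)^n
Substituting: Price = $10,000.00 / (1 + 0.0294)^13
Discount factor: (1.0294)^13 = 1.457452
Price = $10,000.00 / 1.457452 = $6,861.29

$6,861.29


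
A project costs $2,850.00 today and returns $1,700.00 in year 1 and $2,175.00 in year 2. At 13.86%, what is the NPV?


Formula: NPV = C0 + C1/(1+r) + C2/(1+r)^2
Discount C1: $1,700.00 / (1 + 0.1386) = $1,493.06
Discount C2: $2,175.00 / (1 + 0.1386)^2 = $1,677.71
NPV = -$2,850.00 + $1,493.06 + $1,677.71 = $320.77

$320.77


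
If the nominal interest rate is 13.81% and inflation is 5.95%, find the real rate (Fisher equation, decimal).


Formula: (1 + r_real) = (1 + r_nom) / (1 + inflation)
Substituting: (1 + r_real) = 1.1381 / 1.0595
(1 + r_real) = 1.074186
r_real = 1.074186 - 1 = 0.074186

0.074186


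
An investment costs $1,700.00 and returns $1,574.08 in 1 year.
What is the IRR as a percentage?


Formula: IRR = C1/C0 - 1
Substituting: IRR = $1,574.08 / $1,700.00 - 1
Ratio: 0.925929 - 1 = -0.074071
IRR = -7.4071%

-7.4071%


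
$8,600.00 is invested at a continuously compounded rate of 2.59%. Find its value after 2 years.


Formula: FV = P * e^(r*t)
Exponent: r*t = 0.0259 * 2 = 0.0518
e^(0.0518) = 1.053165
FV = $8,600.00 * 1.053165 = $9,057.22

$9,057.22


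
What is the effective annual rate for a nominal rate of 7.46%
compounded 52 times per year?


Formula: EAR = (1 + r/m)^m - 1
Period rate: r/m = 0.0746 / 52 = 0.001435
Compounding: (1 + 0.001435)^52 = 1.077395
EAR = 1.077395 - 1 = 0.077395

0.077395


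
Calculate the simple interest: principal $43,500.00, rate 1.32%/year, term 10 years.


Formula: I = P * r * t
Substituting: I = $43,500.00 * 0.0132 * 10
Step: I = $43,500.00 * 0.132
I = $5,742.00

$5,742.00


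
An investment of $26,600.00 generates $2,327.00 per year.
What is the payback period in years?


Formula: Payback = investment / annual cash flow
Substituting: Payback = $26,600.00 / $2,327.00
Payback = 11.431 years

11.431 years


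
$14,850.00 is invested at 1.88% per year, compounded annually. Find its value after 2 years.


Formula: FV = P * (1 + r)^n
Substituting: FV = $14,850.00 * (1 + 0.0188)^2
Growth factor: (1.0188)^2 = 1.037953
FV = $14,850.00 * 1.037953 = $15,413.61

$15,413.61


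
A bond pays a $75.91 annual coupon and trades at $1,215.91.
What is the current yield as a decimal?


Formula: Current yield = annual coupon / price
Substituting: CY = $75.91 / $1,215.91
CY = 0.062431

0.062431


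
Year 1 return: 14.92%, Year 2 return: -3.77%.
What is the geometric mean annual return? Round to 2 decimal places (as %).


Formula: Geometric mean = ((1+r1)*(1+r2))^(1/2) - 1
Product: (1 + 0.1492) * (1 + -0.0377) = 1.1492 * 0.9623 = 1.105875
Square root: 1.105875^0.5 = 1.051606
Geometric mean = 1.051606 - 1 = 0.051606
As percentage: 5.16%

5.16%


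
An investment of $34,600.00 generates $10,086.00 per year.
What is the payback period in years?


Formula: Payback = investment / annual cash flow
Substituting: Payback = $34,600.00 / $10,086.00
Payback = 3.4305 years

3.4305 years


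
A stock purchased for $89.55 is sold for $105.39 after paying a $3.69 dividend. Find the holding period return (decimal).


Formula: HPR = (P1 - P0 + D) / P0
Gain: $105.39 - $89.55 + $3.69 = $19.53
HPR = $19.53 / $89.55 = 0.2181

0.2181


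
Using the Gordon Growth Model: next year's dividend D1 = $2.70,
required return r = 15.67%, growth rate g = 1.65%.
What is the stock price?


Formula: P = D1 / (r - g)
Spread: r - g = 0.1567 - 0.0165 = 0.1402
Substituting: P = $2.70 / 0.1402
P = $19.26

$19.26


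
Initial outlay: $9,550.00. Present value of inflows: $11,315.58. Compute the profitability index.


Formula: PI = PV(cash flows) / initial investment
Substituting: PI = $11,315.58 / $9,550.00
PI = 1.1849

1.1849


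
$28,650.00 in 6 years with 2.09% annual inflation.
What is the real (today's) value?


Formula: Real value = nominal / (1 + inflation)^years
Price level: (1 + 0.0209)^6 = 1.132138
Real value = $28,650.00 / 1.132138 = $25,306.11

$25,306.11


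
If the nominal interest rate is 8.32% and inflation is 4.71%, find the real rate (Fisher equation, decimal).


Formula: (1 + r_real) = (1 + r_nom) / (1 + inflation)
Substituting: (1 + r_real) = 1.0832 / 1.0471
(1 + r_real) = 1.034476
r_real = 1.034476 - 1 = 0.034476

0.034476


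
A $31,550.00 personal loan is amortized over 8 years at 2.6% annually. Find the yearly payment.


Formula: PMT = PV * r / (1 - (1+r)^(-n))
Denominator: 1 - (1 + 0.026)^(-8) = 0.185631
Numerator: $31,550.00 * 0.026 = 820.3
PMT = 820.3 / 0.185631 = $4,418.98

$4,418.98


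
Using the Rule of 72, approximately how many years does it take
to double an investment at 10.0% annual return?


Formula: Years ≈ 72 / r
Substituting: Years ≈ 72 / 10.0
Years ≈ 7.2

7.2 years


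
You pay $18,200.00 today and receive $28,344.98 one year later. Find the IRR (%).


Formula: IRR = C1/C0 - 1
Substituting: IRR = $28,344.98 / $18,200.00 - 1
Ratio: 1.557416 - 1 = 0.557416
IRR = 55.7416%

55.7416%


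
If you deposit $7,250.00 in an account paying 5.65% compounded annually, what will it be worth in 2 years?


Formula: FV = P * (1 + r)^n
Substituting: FV = $7,250.00 * (1 + 0.0565)^2
Growth factor: (1.0565)^2 = 1.116192
FV = $7,250.00 * 1.116192 = $8,092.39

$8,092.39


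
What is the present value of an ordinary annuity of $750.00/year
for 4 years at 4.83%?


Formula: PV = PMT * (1 - (1+r)^(-n)) / r
Discount factor: (1 + 0.0483)^(-4) = 0.828052
Bracket: 1 - 0.828052 = 0.171948
PV = $750.00 * 0.171948 / 0.0483 = $2,670.00

$2,670.00


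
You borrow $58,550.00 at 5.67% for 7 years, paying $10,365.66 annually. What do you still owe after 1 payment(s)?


Formula: Balance = PV*(1+r)^k - PMT*((1+r)^k - 1)/r
Growth: (1 + 0.0567)^1 = 1.0567
Accumulated factor: ((1+r)^k - 1)/r = 1.0
Balance = $58,550.00 * 1.0567 - $10,365.66 * 1.0
Balance = $51,504.13

$51,504.13


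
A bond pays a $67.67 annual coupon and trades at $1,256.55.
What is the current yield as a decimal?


Formula: Current yield = annual coupon / price
Substituting: CY = $67.67 / $1,256.55
CY = 0.053854

0.053854


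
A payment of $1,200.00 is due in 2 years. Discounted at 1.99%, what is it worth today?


Formula: PV = FV / (1 + r)^n
Substituting: PV = $1,200.00 / (1 + 0.0199)^2
Discount factor: (1.0199)^2 = 1.040196
PV = $1,200.00 / 1.040196 = $1,153.63

$1,153.63


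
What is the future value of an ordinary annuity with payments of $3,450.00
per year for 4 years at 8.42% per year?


Formula: FV = PMT * ((1+r)^n - 1) / r
Growth factor: (1 + 0.0842)^4 = 1.381776
Numerator: 1.381776 - 1 = 0.381776
FV = $3,450.00 * 0.381776 / 0.0842 = $15,642.84

$15,642.84


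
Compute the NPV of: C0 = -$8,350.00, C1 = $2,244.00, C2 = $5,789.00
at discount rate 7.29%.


Formula: NPV = C0 + C1/(1+r) + C2/(1+r)^2
Discount C1: $2,244.00 / (1 + 0.0729) = $2,091.53
Discount C2: $5,789.00 / (1 + 0.0729)^2 = $5,029.04
NPV = -$8,350.00 + $2,091.53 + $5,029.04 = -$1,229.43

-$1,229.43


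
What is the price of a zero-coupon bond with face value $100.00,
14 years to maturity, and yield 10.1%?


Formula: Price = FV / (1 + r)^n
Substituting: Price = $100.00 / (1 + 0.101)^14
Discount factor: (1.101)^14 = 3.846117
Price = $100.00 / 3.846117 = $26.00

$26.00


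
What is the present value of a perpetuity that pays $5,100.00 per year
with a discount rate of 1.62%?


Formula: PV = C / r
Substituting: PV = $5,100.00 / 0.0162
PV = $314,814.81

$314,814.81


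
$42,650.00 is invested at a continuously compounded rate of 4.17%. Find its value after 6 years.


Formula: FV = P * e^(r*t)
Exponent: r*t = 0.0417 * 6 = 0.2502
e^(0.2502) = 1.284282
FV = $42,650.00 * 1.284282 = $54,774.64

$54,774.64


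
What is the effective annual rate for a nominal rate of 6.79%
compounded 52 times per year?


Formula: EAR = (1 + r/m)^m - 1
Period rate: r/m = 0.0679 / 52 = 0.001306
Compounding: (1 + 0.001306)^52 = 1.070211
EAR = 1.070211 - 1 = 0.070211

0.070211


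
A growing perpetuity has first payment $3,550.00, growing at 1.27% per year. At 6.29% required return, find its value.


Formula: PV = C / (r - g)
Spread: r - g = 0.0629 - 0.0127 = 0.0502
Substituting: PV = $3,550.00 / 0.0502
PV = $70,717.13

$70,717.13


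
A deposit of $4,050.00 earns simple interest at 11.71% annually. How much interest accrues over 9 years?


Formula: I = P * r * t
Substituting: I = $4,050.00 * 0.1171 * 9
Step: I = $4,050.00 * 1.0539
I = $4,268.30

$4,268.30


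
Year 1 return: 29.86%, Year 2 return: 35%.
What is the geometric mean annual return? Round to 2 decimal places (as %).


Formula: Geometric mean = ((1+r1)*(1+r2))^(1/2) - 1
Product: (1 + 0.2986) * (1 + 0.35) = 1.2986 * 1.35 = 1.75311
Square root: 1.75311^0.5 = 1.324051
Geometric mean = 1.324051 - 1 = 0.324051
As percentage: 32.41%

32.41%


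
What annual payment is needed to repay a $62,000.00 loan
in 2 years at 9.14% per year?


Formula: PMT = PV * r / (1 - (1+r)^(-n))
Denominator: 1 - (1 + 0.0914)^(-2) = 0.160478
Numerator: $62,000.00 * 0.0914 = 5666.8
PMT = 5666.8 / 0.160478 = $35,312.01

$35,312.01


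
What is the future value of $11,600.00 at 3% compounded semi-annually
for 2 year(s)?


Formula: FV = P * (1 + r/m)^(m*t)
Period rate: r/m = 0.03 / 2 = 0.015
Total periods: m*t = 2 * 2 = 4
Growth factor: (1 + 0.015)^4 = 1.061364
FV = $11,600.00 * 1.061364 = $12,311.82

$12,311.82


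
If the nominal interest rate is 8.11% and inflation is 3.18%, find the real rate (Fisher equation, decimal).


Formula: (1 + r_real) = (1 + r_nom) / (1 + inflation)
Substituting: (1 + r_real) = 1.0811 / 1.0318
(1 + r_real) = 1.047781
r_real = 1.047781 - 1 = 0.047781

0.047781


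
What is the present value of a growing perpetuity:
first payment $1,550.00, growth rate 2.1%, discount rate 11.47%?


Formula: PV = C / (r - g)
Spread: r - g = 0.1147 - 0.021 = 0.0937
Substituting: PV = $1,550.00 / 0.0937
PV = $16,542.16

$16,542.16


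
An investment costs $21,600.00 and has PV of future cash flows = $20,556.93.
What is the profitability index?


Formula: PI = PV(cash flows) / initial investment
Substituting: PI = $20,556.93 / $21,600.00
PI = 0.9517

0.9517


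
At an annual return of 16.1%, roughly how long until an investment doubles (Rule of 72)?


Formula: Years ≈ 72 / r
Substituting: Years ≈ 72 / 16.1
Years ≈ 4.5

4.5 years


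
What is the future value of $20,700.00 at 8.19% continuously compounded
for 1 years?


Formula: FV = P * e^(r*t)
Exponent: r*t = 0.0819 * 1 = 0.0819
e^(0.0819) = 1.085347
FV = $20,700.00 * 1.085347 = $22,466.69

$22,466.69


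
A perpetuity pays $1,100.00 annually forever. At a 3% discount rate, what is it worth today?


Formula: PV = C / r
Substituting: PV = $1,100.00 / 0.03
PV = $36,666.67

$36,666.67


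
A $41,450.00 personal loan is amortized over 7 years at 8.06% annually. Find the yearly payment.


Formula: PMT = PV * r / (1 - (1+r)^(-n))
Denominator: 1 - (1 + 0.0806)^(-7) = 0.418774
Numerator: $41,450.00 * 0.0806 = 3340.87
PMT = 3340.87 / 0.418774 = $7,977.75

$7,977.75


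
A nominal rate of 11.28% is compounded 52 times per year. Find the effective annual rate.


Formula: EAR = (1 + r/m)^m - 1
Period rate: r/m = 0.1128 / 52 = 0.002169
Compounding: (1 + 0.002169)^52 = 1.119271
EAR = 1.119271 - 1 = 0.119271

0.119271


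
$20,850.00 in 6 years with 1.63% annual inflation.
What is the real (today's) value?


Formula: Real value = nominal / (1 + inflation)^years
Price level: (1 + 0.0163)^6 = 1.101873
Real value = $20,850.00 / 1.101873 = $18,922.33

$18,922.33


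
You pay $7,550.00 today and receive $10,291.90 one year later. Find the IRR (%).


Formula: IRR = C1/C0 - 1
Substituting: IRR = $10,291.90 / $7,550.00 - 1
Ratio: 1.363166 - 1 = 0.363166
IRR = 36.3166%

36.3166%


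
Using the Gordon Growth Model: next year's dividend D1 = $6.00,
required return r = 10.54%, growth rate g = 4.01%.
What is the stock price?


Formula: P = D1 / (r - g)
Spread: r - g = 0.1054 - 0.0401 = 0.0653
Substituting: P = $6.00 / 0.0653
P = $91.88

$91.88


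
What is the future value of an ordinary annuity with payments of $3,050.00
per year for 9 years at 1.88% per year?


Formula: FV = PMT * ((1+r)^n - 1) / r
Growth factor: (1 + 0.0188)^9 = 1.182498
Numerator: 1.182498 - 1 = 0.182498
FV = $3,050.00 * 0.182498 / 0.0188 = $29,607.39

$29,607.39


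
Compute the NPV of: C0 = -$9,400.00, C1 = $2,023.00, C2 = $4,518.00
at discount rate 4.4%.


Formula: NPV = C0 + C1/(1+r) + C2/(1+r)^2
Discount C1: $2,023.00 / (1 + 0.044) = $1,937.74
Discount C2: $4,518.00 / (1 + 0.044)^2 = $4,145.20
NPV = -$9,400.00 + $1,937.74 + $4,145.20 = -$3,317.06

-$3,317.06


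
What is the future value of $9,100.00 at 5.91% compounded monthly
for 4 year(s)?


Formula: FV = P * (1 + r/m)^(m*t)
Period rate: r/m = 0.0591 / 12 = 0.004925
Total periods: m*t = 12 * 4 = 48
Growth factor: (1 + 0.004925)^48 = 1.265946
FV = $9,100.00 * 1.265946 = $11,520.11

$11,520.11


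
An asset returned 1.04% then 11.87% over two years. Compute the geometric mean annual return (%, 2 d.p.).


Formula: Geometric mean = ((1+r1)*(1+r2))^(1/2) - 1
Product: (1 + 0.0104) * (1 + 0.1187) = 1.0104 * 1.1187 = 1.130334
Square root: 1.130334^0.5 = 1.063172
Geometric mean = 1.063172 - 1 = 0.063172
As percentage: 6.32%

6.32%


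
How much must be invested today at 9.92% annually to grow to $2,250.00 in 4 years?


Formula: PV = FV / (1 + r)^n
Substituting: PV = $2,250.00 / (1 + 0.0992)^4
Discount factor: (1.0992)^4 = 1.459845
PV = $2,250.00 / 1.459845 = $1,541.26

$1,541.26


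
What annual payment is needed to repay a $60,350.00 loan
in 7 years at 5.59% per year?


Formula: PMT = PV * r / (1 - (1+r)^(-n))
Denominator: 1 - (1 + 0.0559)^(-7) = 0.316654
Numerator: $60,350.00 * 0.0559 = 3373.565
PMT = 3373.565 / 0.316654 = $10,653.78

$10,653.78


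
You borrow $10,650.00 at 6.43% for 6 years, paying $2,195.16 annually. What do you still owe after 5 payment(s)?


Formula: Balance = PV*(1+r)^k - PMT*((1+r)^k - 1)/r
Growth: (1 + 0.0643)^5 = 1.36559
Accumulated factor: ((1+r)^k - 1)/r = 5.685691
Balance = $10,650.00 * 1.36559 - $2,195.16 * 5.685691
Balance = $2,062.53

$2,062.53


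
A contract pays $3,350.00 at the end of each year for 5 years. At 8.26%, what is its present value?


Formula: PV = PMT * (1 - (1+r)^(-n)) / r
Discount factor: (1 + 0.0826)^(-5) = 0.67245
Bracket: 1 - 0.67245 = 0.32755
PV = $3,350.00 * 0.32755 / 0.0826 = $13,284.42

$13,284.42


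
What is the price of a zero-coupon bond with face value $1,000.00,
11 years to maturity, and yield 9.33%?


Formula: Price = FV / (1 + r)^n
Substituting: Price = $1,000.00 / (1 + 0.0933)^11
Discount factor: (1.0933)^11 = 2.667674
Price = $1,000.00 / 2.667674 = $374.86

$374.86


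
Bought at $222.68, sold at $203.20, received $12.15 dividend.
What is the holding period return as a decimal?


Formula: HPR = (P1 - P0 + D) / P0
Gain: $203.20 - $222.68 + $12.15 = -$7.33
HPR = -$7.33 / $222.68 = -0.0329

-0.0329


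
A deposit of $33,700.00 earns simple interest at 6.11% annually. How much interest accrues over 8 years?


Formula: I = P * r * t
Substituting: I = $33,700.00 * 0.0611 * 8
Step: I = $33,700.00 * 0.4888
I = $16,472.56

$16,472.56


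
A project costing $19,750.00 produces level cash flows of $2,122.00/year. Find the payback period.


Formula: Payback = investment / annual cash flow
Substituting: Payback = $19,750.00 / $2,122.00
Payback = 9.3073 years

9.3073 years


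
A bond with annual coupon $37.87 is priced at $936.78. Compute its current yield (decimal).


Formula: Current yield = annual coupon / price
Substituting: CY = $37.87 / $936.78
CY = 0.040426

0.040426


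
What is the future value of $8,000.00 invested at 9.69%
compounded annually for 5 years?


Formula: FV = P * (1 + r)^n
Substituting: FV = $8,000.00 * (1 + 0.0969)^5
Growth factor: (1.0969)^5 = 1.587944
FV = $8,000.00 * 1.587944 = $12,703.55

$12,703.55


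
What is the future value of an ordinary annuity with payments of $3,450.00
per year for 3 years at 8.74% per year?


Formula: FV = PMT * ((1+r)^n - 1) / r
Growth factor: (1 + 0.0874)^3 = 1.285784
Numerator: 1.285784 - 1 = 0.285784
FV = $3,450.00 * 0.285784 / 0.0874 = $11,280.94

$11,280.94


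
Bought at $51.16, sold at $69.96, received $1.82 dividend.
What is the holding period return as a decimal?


Formula: HPR = (P1 - P0 + D) / P0
Gain: $69.96 - $51.16 + $1.82 = $20.62
HPR = $20.62 / $51.16 = 0.403

0.403


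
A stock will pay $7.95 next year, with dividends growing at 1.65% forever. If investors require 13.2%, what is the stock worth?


Formula: P = D1 / (r - g)
Spread: r - g = 0.132 - 0.0165 = 0.1155
Substituting: P = $7.95 / 0.1155
P = $68.83

$68.83


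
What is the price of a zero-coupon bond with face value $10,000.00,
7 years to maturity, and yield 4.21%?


Formula: Price = FV / (1 + r)^n
Substituting: Price = $10,000.00 / (1 + 0.0421)^7
Discount factor: (1.0421)^7 = 1.334645
Price = $10,000.00 / 1.334645 = $7,492.63

$7,492.63


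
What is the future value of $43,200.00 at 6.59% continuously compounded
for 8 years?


Formula: FV = P * e^(r*t)
Exponent: r*t = 0.0659 * 8 = 0.5272
e^(0.5272) = 1.694182
FV = $43,200.00 * 1.694182 = $73,188.66

$73,188.66


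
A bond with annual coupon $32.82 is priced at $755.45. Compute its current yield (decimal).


Formula: Current yield = annual coupon / price
Substituting: CY = $32.82 / $755.45
CY = 0.043444

0.043444


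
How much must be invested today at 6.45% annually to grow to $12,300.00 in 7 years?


Formula: PV = FV / (1 + r)^n
Substituting: PV = $12,300.00 / (1 + 0.0645)^7
Discount factor: (1.0645)^7 = 1.548887
PV = $12,300.00 / 1.548887 = $7,941.19

$7,941.19


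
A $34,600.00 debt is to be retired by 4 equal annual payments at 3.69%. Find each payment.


Formula: PMT = PV * r / (1 - (1+r)^(-n))
Denominator: 1 - (1 + 0.0369)^(-4) = 0.134928
Numerator: $34,600.00 * 0.0369 = 1276.74
PMT = 1276.74 / 0.134928 = $9,462.41

$9,462.41


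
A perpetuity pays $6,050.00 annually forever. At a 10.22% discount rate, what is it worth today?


Formula: PV = C / r
Substituting: PV = $6,050.00 / 0.1022
PV = $59,197.65

$59,197.65


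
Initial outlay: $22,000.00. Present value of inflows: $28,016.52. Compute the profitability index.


Formula: PI = PV(cash flows) / initial investment
Substituting: PI = $28,016.52 / $22,000.00
PI = 1.2735

1.2735


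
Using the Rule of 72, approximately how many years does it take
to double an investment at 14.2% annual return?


Formula: Years ≈ 72 / r
Substituting: Years ≈ 72 / 14.2
Years ≈ 5.1

5.1 years


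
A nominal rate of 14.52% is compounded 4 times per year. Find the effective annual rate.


Formula: EAR = (1 + r/m)^m - 1
Period rate: r/m = 0.1452 / 4 = 0.0363
Compounding: (1 + 0.0363)^4 = 1.153299
EAR = 1.153299 - 1 = 0.153299

0.153299


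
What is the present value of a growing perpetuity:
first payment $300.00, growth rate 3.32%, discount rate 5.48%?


Formula: PV = C / (r - g)
Spread: r - g = 0.0548 - 0.0332 = 0.0216
Substituting: PV = $300.00 / 0.0216
PV = $13,888.89

$13,888.89


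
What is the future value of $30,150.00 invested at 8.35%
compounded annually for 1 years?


Formula: FV = P * (1 + r)^n
Substituting: FV = $30,150.00 * (1 + 0.0835)^1
Growth factor: (1.0835)^1 = 1.0835
FV = $30,150.00 * 1.0835 = $32,667.53

$32,667.53


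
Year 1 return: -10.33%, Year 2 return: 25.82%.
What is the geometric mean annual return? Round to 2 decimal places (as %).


Formula: Geometric mean = ((1+r1)*(1+r2))^(1/2) - 1
Product: (1 + -0.1033) * (1 + 0.2582) = 0.8967 * 1.2582 = 1.128228
Square root: 1.128228^0.5 = 1.062181
Geometric mean = 1.062181 - 1 = 0.062181
As percentage: 6.22%

6.22%


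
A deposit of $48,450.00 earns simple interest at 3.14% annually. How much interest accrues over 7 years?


Formula: I = P * r * t
Substituting: I = $48,450.00 * 0.0314 * 7
Step: I = $48,450.00 * 0.2198
I = $10,649.31

$10,649.31


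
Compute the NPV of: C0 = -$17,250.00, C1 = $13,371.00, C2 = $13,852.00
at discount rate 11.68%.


Formula: NPV = C0 + C1/(1+r) + C2/(1+r)^2
Discount C1: $13,371.00 / (1 + 0.1168) = $11,972.60
Discount C2: $13,852.00 / (1 + 0.1168)^2 = $11,106.10
NPV = -$17,250.00 + $11,972.60 + $11,106.10 = $5,828.70

$5,828.70


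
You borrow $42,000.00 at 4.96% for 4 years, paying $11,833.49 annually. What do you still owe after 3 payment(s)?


Formula: Balance = PV*(1+r)^k - PMT*((1+r)^k - 1)/r
Growth: (1 + 0.0496)^3 = 1.156303
Accumulated factor: ((1+r)^k - 1)/r = 3.15126
Balance = $42,000.00 * 1.156303 - $11,833.49 * 3.15126
Balance = $11,274.30

$11,274.30


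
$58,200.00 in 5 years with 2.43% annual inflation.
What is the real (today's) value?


Formula: Real value = nominal / (1 + inflation)^years
Price level: (1 + 0.0243)^5 = 1.12755
Real value = $58,200.00 / 1.12755 = $51,616.33

$51,616.33


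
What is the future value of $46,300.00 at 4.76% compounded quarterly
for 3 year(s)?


Formula: FV = P * (1 + r/m)^(m*t)
Period rate: r/m = 0.0476 / 4 = 0.0119
Total periods: m*t = 4 * 3 = 12
Growth factor: (1 + 0.0119)^12 = 1.152527
FV = $46,300.00 * 1.152527 = $53,362.01

$53,362.01


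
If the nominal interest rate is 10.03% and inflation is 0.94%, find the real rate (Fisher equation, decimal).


Formula: (1 + r_real) = (1 + r_nom) / (1 + inflation)
Substituting: (1 + r_real) = 1.1003 / 1.0094
(1 + r_real) = 1.090053
r_real = 1.090053 - 1 = 0.090053

0.090053


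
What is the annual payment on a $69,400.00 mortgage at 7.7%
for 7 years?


Formula: PMT = PV * r / (1 - (1+r)^(-n))
Denominator: 1 - (1 + 0.077)^(-7) = 0.405037
Numerator: $69,400.00 * 0.077 = 5343.8
PMT = 5343.8 / 0.405037 = $13,193.37

$13,193.37


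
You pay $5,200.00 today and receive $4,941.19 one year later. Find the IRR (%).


Formula: IRR = C1/C0 - 1
Substituting: IRR = $4,941.19 / $5,200.00 - 1
Ratio: 0.950229 - 1 = -0.049771
IRR = -4.9771%

-4.9771%


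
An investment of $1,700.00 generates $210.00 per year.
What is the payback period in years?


Formula: Payback = investment / annual cash flow
Substituting: Payback = $1,700.00 / $210.00
Payback = 8.0952 years

8.0952 years


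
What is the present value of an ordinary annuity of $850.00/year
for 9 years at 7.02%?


Formula: PV = PMT * (1 - (1+r)^(-n)) / r
Discount factor: (1 + 0.0702)^(-9) = 0.54302
Bracket: 1 - 0.54302 = 0.45698
PV = $850.00 * 0.45698 / 0.0702 = $5,533.24

$5,533.24


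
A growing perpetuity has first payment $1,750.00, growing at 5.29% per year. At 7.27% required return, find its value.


Formula: PV = C / (r - g)
Spread: r - g = 0.0727 - 0.0529 = 0.0198
Substituting: PV = $1,750.00 / 0.0198
PV = $88,383.84

$88,383.84


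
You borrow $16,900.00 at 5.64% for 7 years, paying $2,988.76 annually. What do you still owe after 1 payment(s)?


Formula: Balance = PV*(1+r)^k - PMT*((1+r)^k - 1)/r
Growth: (1 + 0.0564)^1 = 1.0564
Accumulated factor: ((1+r)^k - 1)/r = 1.0
Balance = $16,900.00 * 1.0564 - $2,988.76 * 1.0
Balance = $14,864.40

$14,864.40


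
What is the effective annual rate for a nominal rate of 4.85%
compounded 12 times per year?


Formula: EAR = (1 + r/m)^m - 1
Period rate: r/m = 0.0485 / 12 = 0.004042
Compounding: (1 + 0.004042)^12 = 1.049593
EAR = 1.049593 - 1 = 0.049593

0.049593
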